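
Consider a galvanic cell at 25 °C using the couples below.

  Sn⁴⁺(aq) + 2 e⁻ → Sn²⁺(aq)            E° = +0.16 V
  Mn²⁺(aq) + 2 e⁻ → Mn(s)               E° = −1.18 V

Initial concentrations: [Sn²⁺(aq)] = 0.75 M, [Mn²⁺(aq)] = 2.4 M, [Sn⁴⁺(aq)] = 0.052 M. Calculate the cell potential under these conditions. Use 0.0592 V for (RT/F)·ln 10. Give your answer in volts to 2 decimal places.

+1.29 V

Sn⁴⁺/Sn²⁺ is reduced (cathode, E° = +0.16 V) and Mn²⁺/Mn is oxidized (anode).
E°cell = +0.16 − (−1.18) = +1.34 V, with n = 2 electrons transferred.
Balancing gives Sn⁴⁺(aq) + Mn(s) → Sn²⁺(aq) + Mn²⁺(aq); hence Q = ([Sn²⁺(aq)]·[Mn²⁺(aq)]) / [Sn⁴⁺(aq)] = 34.6 (log Q = 1.539).
By the Nernst equation, E = +1.34 − (0.0592/2)·(1.539) = +1.29 V.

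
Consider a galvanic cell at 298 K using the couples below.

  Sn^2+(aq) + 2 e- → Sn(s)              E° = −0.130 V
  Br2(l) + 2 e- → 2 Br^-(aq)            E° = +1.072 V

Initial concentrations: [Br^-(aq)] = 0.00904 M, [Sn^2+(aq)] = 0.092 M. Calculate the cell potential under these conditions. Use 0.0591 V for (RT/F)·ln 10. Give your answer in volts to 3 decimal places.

+1.353 V

The Br₂/Br⁻ couple has the more positive E°, so it is the cathode; Sn²⁺/Sn is the anode.
E°cell = +1.072 − (−0.130) = +1.202 V, with n = 2 electrons transferred.
Balancing gives Br2(l) + Sn(s) → 2 Br^-(aq) + Sn^2+(aq); hence Q = [Br^-(aq)]^2·[Sn^2+(aq)] = 7.52×10^−6 (log Q = −5.124).
Applying E = E° − (RT ln10/nF)·log Q gives +1.202 − (0.0591/2)(−5.124) = +1.353 V.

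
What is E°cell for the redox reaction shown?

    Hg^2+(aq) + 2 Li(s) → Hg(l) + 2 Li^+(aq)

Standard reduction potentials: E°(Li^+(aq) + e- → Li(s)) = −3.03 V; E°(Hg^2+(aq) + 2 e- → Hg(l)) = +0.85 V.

+3.88 V

In the reaction as written, Hg^2+(aq) is reduced (cathode) and Li^+(aq) is produced by oxidation at the anode.
E°cell = E°(cathode) − E°(anode) = +0.85 − (−3.03) = +3.88 V.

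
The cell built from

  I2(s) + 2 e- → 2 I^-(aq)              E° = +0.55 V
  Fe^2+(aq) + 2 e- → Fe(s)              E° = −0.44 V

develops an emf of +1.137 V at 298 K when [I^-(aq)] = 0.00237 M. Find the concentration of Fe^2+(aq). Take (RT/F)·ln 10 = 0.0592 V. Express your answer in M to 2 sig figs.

1.9 M

With I₂/I⁻ at the cathode and Fe²⁺/Fe at the anode, E°cell = +0.55 − (−0.44) = +0.99 V (n = 2).
Since E = E° − (0.0592/n)·log Q, log Q = n(E° − E)/0.0592 = −4.966.
For I2(s) + Fe(s) → 2 I^-(aq) + Fe^2+(aq), the reaction quotient is Q = [I^-(aq)]^2·[Fe^2+(aq)].
Substituting the known concentrations and solving, log [Fe^2+(aq)] = 0.285 and [Fe^2+(aq)] = 1.9 M.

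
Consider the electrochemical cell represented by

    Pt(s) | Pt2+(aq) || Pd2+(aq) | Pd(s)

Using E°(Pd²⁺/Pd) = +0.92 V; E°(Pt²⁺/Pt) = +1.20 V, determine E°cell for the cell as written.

−0.28 V

By convention the left-hand electrode in cell notation is the anode (oxidation) and the right-hand electrode is the cathode (reduction).
E°cell = E°(right) − E°(left) = +0.92 − (+1.20) = −0.28 V.
The negative sign shows that, as written, the cell would require an external voltage to drive the reaction.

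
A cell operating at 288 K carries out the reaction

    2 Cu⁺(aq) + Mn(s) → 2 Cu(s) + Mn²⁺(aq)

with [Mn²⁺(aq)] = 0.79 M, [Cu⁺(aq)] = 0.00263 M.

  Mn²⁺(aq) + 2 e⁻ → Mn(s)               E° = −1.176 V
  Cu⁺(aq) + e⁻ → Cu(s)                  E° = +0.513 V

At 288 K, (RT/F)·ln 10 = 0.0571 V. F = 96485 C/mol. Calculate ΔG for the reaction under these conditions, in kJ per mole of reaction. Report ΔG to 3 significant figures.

−298 kJ/mol

With Cu⁺/Cu reduced at the cathode, E°cell = +0.513 − (−1.176) = +1.689 V and n = 2.
The reaction quotient is [Mn²⁺(aq)] / [Cu⁺(aq)]^2 = 1.14×10^5; by Nernst, E = +1.689 − (0.0571/2)(5.058) = +1.5446 V.
Then ΔG = −nFE = −2 × 96485 × +1.5446 J/mol = −298 kJ/mol.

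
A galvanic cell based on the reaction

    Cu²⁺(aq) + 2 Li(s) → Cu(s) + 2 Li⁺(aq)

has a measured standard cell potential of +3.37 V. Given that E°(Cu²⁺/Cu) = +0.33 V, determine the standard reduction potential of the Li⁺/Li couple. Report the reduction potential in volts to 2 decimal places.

−3.04 V

In the reaction as written the Cu²⁺/Cu couple is reduced (cathode) and Li⁺/Li is oxidized (anode), so E°cell = E°(Cu²⁺/Cu) − E°(Li⁺/Li).
E°(Li⁺/Li) = E°(cathode) − E°cell = +0.33 − (+3.37) = −3.04 V.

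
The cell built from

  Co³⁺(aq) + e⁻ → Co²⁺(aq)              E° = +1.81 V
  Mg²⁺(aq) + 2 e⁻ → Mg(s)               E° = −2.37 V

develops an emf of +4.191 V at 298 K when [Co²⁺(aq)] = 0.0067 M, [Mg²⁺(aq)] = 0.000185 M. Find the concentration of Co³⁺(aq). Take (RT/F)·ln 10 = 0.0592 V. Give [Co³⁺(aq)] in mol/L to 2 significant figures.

0.00014 M

The Co³⁺/Co²⁺ couple has the larger reduction potential, so it is the cathode: E°cell = +1.81 − (−2.37) = +4.18 V and n = 2.
Since E = E° − (0.0592/n)·log Q, log Q = n(E° − E)/0.0592 = −0.372.
The balanced reaction is 2 Co³⁺(aq) + Mg(s) → 2 Co²⁺(aq) + Mg²⁺(aq), so Q = ([Co²⁺(aq)]^2·[Mg²⁺(aq)]) / [Co³⁺(aq)]^2.
Solving for the unknown gives log [Co³⁺(aq)] = −3.854, so [Co³⁺(aq)] ≈ 0.00014 M.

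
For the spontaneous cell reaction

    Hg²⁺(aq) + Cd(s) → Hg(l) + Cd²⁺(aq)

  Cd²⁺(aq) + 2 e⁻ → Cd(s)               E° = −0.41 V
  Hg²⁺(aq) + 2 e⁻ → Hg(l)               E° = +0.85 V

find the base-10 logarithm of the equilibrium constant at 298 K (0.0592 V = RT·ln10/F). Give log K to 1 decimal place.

log K = 42.6

The Hg²⁺/Hg couple is reduced (cathode); E°cell = +0.85 − (−0.41) = +1.26 V with n = 2.
At equilibrium E = 0, so log K = nE°cell / 0.0592 = (2)(+1.26) / 0.0592 = 42.6.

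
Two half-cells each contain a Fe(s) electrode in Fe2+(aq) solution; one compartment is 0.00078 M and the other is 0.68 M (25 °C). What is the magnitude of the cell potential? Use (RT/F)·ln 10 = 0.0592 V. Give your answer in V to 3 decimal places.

0.087 V

For a concentration cell E°cell = 0, since both electrodes use the same couple.
The compartment with the higher Fe2+(aq) concentration (0.68 M) acts as the cathode; ions are reduced there and produced at the dilute (0.00078 M) anode.
With n = 2, Ecell = −(0.0592/2)·log([dilute]/[conc]) = −(0.0592/2)·log(0.00078/0.68) = +0.087 V.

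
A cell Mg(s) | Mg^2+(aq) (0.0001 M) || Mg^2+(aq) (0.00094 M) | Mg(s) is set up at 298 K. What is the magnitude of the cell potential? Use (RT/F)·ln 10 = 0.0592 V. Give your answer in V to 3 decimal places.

For a concentration cell E°cell = 0, since both electrodes use the same couple.
The compartment with the higher Mg^2+(aq) concentration (0.00094 M) acts as the cathode; ions are reduced there and produced at the dilute (0.0001 M) anode.
With n = 2, Ecell = −(0.0592/2)·log([dilute]/[conc]) = −(0.0592/2)·log(0.0001/0.00094) = +0.029 V.

0.029 V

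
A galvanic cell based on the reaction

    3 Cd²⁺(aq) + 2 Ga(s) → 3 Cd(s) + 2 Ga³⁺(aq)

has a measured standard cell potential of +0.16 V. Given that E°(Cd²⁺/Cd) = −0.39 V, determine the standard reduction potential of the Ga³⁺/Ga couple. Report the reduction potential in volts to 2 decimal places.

−0.55 V

In the reaction as written the Cd²⁺/Cd couple is reduced (cathode) and Ga³⁺/Ga is oxidized (anode), so E°cell = E°(Cd²⁺/Cd) − E°(Ga³⁺/Ga).
E°(Ga³⁺/Ga) = E°(cathode) − E°cell = −0.39 − (+0.16) = −0.55 V.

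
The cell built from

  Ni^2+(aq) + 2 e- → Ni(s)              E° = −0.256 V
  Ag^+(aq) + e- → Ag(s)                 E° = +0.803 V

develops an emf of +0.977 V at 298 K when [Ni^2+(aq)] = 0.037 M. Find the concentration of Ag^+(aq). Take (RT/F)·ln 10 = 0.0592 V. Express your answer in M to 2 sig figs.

With Ag⁺/Ag at the cathode and Ni²⁺/Ni at the anode, E°cell = +0.803 − (−0.256) = +1.059 V (n = 2).
Rearranging E = E° − (0.0592/n)·log Q gives log Q = 2(+1.059 − (+0.977))/0.0592 = 2.770.
Balancing electrons gives 2 Ag^+(aq) + Ni(s) → 2 Ag(s) + Ni^2+(aq); thus Q = [Ni^2+(aq)] / [Ag^+(aq)]^2.
Substituting the known concentrations and solving, log [Ag^+(aq)] = −2.101 and [Ag^+(aq)] = 0.0079 M.

0.0079 M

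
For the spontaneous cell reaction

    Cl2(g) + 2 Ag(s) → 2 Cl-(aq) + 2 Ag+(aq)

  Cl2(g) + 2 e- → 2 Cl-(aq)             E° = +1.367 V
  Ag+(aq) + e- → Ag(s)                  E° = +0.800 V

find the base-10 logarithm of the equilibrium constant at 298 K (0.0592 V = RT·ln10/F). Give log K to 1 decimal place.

log K = 19.2

The Cl₂/Cl⁻ couple is reduced (cathode); E°cell = +1.367 − (+0.800) = +0.567 V with n = 2.
At equilibrium E = 0, so log K = nE°cell / 0.0592 = (2)(+0.567) / 0.0592 = 19.2.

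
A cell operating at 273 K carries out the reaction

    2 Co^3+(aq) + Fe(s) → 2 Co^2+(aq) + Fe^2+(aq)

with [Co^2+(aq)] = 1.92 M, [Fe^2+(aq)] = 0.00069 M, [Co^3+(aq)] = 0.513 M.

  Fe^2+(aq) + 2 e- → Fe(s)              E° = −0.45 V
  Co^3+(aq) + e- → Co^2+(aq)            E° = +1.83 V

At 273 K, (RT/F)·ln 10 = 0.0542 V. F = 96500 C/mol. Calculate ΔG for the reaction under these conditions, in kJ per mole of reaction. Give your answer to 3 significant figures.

−451 kJ/mol

The standard cell potential is +1.83 − (−0.45) = +2.28 V, with n = 2 electrons in the balanced equation.
Here Q = ([Co^2+(aq)]^2·[Fe^2+(aq)]) / [Co^3+(aq)]^2 = 0.00967 (log Q = −2.015), giving E = +2.28 − (0.0542/2)·(−2.015) = +2.3346 V.
Finally ΔG = −nFE = −(2)(96500 C/mol)(+2.3346 V) = −451 kJ/mol.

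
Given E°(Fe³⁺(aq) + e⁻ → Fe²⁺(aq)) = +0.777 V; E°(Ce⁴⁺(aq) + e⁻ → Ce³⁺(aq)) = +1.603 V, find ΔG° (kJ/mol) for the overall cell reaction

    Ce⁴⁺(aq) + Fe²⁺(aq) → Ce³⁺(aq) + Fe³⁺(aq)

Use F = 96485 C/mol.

In the reaction as written Ce⁴⁺(aq) is reduced, so the Ce⁴⁺/Ce³⁺ couple is the cathode and Fe³⁺/Fe²⁺ is the anode.
E°cell = +1.603 − (+0.777) = +0.826 V; balancing electrons gives n = 1.
ΔG° = −nFE°cell = −(1)(96485)(+0.826) J/mol = −79.7 kJ/mol.

−79.7 kJ/mol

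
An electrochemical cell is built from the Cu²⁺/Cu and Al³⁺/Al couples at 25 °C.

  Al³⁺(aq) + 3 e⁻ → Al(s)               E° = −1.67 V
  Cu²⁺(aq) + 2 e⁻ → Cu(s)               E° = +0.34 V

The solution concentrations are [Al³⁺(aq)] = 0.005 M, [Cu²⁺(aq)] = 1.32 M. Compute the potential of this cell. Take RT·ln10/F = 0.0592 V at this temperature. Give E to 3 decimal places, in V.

+2.059 V

Since E°(Cu²⁺/Cu) > E°(Al³⁺/Al), Cu²⁺/Cu serves as the cathode.
E°cell = E°cat − E°an = +0.34 − (−1.67) = +2.01 V; n = 6.
Balancing gives 3 Cu²⁺(aq) + 2 Al(s) → 3 Cu(s) + 2 Al³⁺(aq); hence Q = [Al³⁺(aq)]^2 / [Cu²⁺(aq)]^3 = 1.09×10^−5 (log Q = −4.964).
By the Nernst equation, E = +2.01 − (0.0592/6)·(−4.964) = +2.059 V.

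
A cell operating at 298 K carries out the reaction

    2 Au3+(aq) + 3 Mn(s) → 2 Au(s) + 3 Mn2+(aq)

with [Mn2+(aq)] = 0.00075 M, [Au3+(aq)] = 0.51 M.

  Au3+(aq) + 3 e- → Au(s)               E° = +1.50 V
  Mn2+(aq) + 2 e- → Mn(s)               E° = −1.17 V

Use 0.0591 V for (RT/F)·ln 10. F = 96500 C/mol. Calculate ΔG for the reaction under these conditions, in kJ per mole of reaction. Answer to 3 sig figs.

E°cell = +1.50 − (−1.17) = +2.67 V; the balanced reaction transfers n = 6 electrons.
Q = [Mn2+(aq)]^3 / [Au3+(aq)]^2 = 1.62×10^−9, so log Q = −8.790 and E = +2.67 − (0.0591/6)(−8.790) = +2.7566 V.
Finally ΔG = −nFE = −(6)(96500 C/mol)(+2.7566 V) = −1600 kJ/mol.

−1600 kJ/mol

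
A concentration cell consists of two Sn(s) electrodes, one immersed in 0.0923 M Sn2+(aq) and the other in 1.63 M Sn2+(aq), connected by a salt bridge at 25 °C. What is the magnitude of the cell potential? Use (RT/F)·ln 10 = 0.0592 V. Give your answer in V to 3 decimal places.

0.037 V

For a concentration cell E°cell = 0, since both electrodes use the same couple.
The compartment with the higher Sn2+(aq) concentration (1.63 M) acts as the cathode; ions are reduced there and produced at the dilute (0.0923 M) anode.
With n = 2, Ecell = −(0.0592/2)·log([dilute]/[conc]) = −(0.0592/2)·log(0.0923/1.63) = +0.037 V.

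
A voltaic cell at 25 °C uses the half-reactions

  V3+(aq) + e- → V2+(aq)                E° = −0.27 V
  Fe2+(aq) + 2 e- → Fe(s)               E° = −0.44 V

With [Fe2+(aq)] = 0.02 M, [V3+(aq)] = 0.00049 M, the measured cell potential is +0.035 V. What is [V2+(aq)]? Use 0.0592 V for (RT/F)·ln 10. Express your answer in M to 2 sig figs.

With V³⁺/V²⁺ at the cathode and Fe²⁺/Fe at the anode, E°cell = −0.27 − (−0.44) = +0.17 V (n = 2).
Since E = E° − (0.0592/n)·log Q, log Q = n(E° − E)/0.0592 = 4.561.
The balanced reaction is 2 V3+(aq) + Fe(s) → 2 V2+(aq) + Fe2+(aq), so Q = ([V2+(aq)]^2·[Fe2+(aq)]) / [V3+(aq)]^2.
Substituting the known concentrations and solving, log [V2+(aq)] = −0.180 and [V2+(aq)] = 0.66 M.

0.66 M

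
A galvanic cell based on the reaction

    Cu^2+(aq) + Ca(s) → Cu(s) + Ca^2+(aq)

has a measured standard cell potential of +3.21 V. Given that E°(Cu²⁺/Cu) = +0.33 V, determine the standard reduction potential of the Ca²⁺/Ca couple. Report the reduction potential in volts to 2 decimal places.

−2.88 V

In the reaction as written the Cu²⁺/Cu couple is reduced (cathode) and Ca²⁺/Ca is oxidized (anode), so E°cell = E°(Cu²⁺/Cu) − E°(Ca²⁺/Ca).
E°(Ca²⁺/Ca) = E°(cathode) − E°cell = +0.33 − (+3.21) = −2.88 V.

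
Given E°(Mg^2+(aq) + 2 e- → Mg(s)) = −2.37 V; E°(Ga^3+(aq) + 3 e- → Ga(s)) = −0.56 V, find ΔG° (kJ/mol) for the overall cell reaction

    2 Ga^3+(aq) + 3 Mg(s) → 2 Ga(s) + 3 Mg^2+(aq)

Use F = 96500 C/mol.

In the reaction as written Ga^3+(aq) is reduced, so the Ga³⁺/Ga couple is the cathode and Mg²⁺/Mg is the anode.
E°cell = −0.56 − (−2.37) = +1.81 V; balancing electrons gives n = 6.
ΔG° = −nFE°cell = −(6)(96500)(+1.81) J/mol = −1048 kJ/mol.

−1048 kJ/mol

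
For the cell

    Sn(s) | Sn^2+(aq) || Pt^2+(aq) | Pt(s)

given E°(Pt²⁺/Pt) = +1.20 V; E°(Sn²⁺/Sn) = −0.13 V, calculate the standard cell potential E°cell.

By convention the left-hand electrode in cell notation is the anode (oxidation) and the right-hand electrode is the cathode (reduction).
E°cell = E°(right) − E°(left) = +1.20 − (−0.13) = +1.33 V.

+1.33 V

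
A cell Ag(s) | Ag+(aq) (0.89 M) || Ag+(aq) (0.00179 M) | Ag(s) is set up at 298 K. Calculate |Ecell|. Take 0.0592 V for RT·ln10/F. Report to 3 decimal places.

0.160 V

For a concentration cell E°cell = 0, since both electrodes use the same couple.
The compartment with the higher Ag+(aq) concentration (0.89 M) acts as the cathode; ions are reduced there and produced at the dilute (0.00179 M) anode.
With n = 1, Ecell = −(0.0592/1)·log([dilute]/[conc]) = −(0.0592/1)·log(0.00179/0.89) = +0.160 V.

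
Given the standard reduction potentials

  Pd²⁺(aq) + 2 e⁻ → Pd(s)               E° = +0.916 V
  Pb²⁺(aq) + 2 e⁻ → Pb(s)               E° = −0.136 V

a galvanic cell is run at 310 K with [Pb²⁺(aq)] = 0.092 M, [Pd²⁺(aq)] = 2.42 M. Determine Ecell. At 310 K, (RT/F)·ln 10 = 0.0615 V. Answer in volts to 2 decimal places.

+1.10 V

Since E°(Pd²⁺/Pd) > E°(Pb²⁺/Pb), Pd²⁺/Pd serves as the cathode.
The standard potential is +0.916 − (−0.136) = +1.052 V and the balanced reaction transfers n = 2 electrons.
For the overall reaction Pd²⁺(aq) + Pb(s) → Pd(s) + Pb²⁺(aq), Q = [Pb²⁺(aq)] / [Pd²⁺(aq)] = 0.038, giving log Q = −1.420.
By the Nernst equation, E = +1.052 − (0.0615/2)·(−1.420) = +1.10 V.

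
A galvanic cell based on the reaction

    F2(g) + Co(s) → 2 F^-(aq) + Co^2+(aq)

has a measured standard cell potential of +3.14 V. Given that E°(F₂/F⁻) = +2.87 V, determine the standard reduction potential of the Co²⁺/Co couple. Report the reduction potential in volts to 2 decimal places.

In the reaction as written the F₂/F⁻ couple is reduced (cathode) and Co²⁺/Co is oxidized (anode), so E°cell = E°(F₂/F⁻) − E°(Co²⁺/Co).
E°(Co²⁺/Co) = E°(cathode) − E°cell = +2.87 − (+3.14) = −0.27 V.

−0.27 V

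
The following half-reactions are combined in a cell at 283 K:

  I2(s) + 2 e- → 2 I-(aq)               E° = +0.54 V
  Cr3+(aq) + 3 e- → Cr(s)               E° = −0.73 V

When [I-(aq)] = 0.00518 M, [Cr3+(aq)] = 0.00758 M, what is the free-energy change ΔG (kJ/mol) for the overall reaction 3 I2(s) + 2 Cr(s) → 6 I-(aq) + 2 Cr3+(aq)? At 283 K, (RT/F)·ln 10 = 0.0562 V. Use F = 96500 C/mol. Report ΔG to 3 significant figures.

With I₂/I⁻ reduced at the cathode, E°cell = +0.54 − (−0.73) = +1.27 V and n = 6.
Here Q = [I-(aq)]^6·[Cr3+(aq)]^2 = 1.11×10^−18 (log Q = −17.955), giving E = +1.27 − (0.0562/6)·(−17.955) = +1.4382 V.
ΔG = −nFE = −(6)(96500)(+1.4382) J/mol = −833 kJ/mol.

−833 kJ/mol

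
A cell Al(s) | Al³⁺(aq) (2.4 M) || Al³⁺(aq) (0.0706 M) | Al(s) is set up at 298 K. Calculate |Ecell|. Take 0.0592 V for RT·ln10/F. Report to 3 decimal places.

For a concentration cell E°cell = 0, since both electrodes use the same couple.
The compartment with the higher Al³⁺(aq) concentration (2.4 M) acts as the cathode; ions are reduced there and produced at the dilute (0.0706 M) anode.
With n = 3, Ecell = −(0.0592/3)·log([dilute]/[conc]) = −(0.0592/3)·log(0.0706/2.4) = +0.030 V.

0.030 V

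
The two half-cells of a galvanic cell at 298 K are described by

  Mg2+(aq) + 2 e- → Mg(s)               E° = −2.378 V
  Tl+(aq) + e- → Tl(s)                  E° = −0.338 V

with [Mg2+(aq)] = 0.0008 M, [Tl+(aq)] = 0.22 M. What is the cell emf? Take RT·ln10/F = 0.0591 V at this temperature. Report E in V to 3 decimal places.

The Tl⁺/Tl couple has the more positive E°, so it is the cathode; Mg²⁺/Mg is the anode.
E°cell = −0.338 − (−2.378) = +2.040 V, with n = 2 electrons transferred.
The balanced reaction is 2 Tl+(aq) + Mg(s) → 2 Tl(s) + Mg2+(aq), so Q = [Mg2+(aq)] / [Tl+(aq)]^2 = 0.0165 and log Q = −1.782.
E = E° − (0.0591/n)·log Q = +2.040 − (0.0591/2)(−1.782) = +2.093 V.

+2.093 V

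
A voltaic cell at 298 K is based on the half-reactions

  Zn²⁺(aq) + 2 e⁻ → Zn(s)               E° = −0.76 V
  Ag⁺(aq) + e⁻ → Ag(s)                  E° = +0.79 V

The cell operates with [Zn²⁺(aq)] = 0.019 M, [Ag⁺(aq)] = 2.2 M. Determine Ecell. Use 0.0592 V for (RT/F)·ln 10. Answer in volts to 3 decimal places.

+1.621 V

Ag⁺/Ag is reduced (cathode, E° = +0.79 V) and Zn²⁺/Zn is oxidized (anode).
E°cell = +0.79 − (−0.76) = +1.55 V, with n = 2 electrons transferred.
For the overall reaction 2 Ag⁺(aq) + Zn(s) → 2 Ag(s) + Zn²⁺(aq), Q = [Zn²⁺(aq)] / [Ag⁺(aq)]^2 = 0.00393, giving log Q = −2.406.
By the Nernst equation, E = +1.55 − (0.0592/2)·(−2.406) = +1.621 V.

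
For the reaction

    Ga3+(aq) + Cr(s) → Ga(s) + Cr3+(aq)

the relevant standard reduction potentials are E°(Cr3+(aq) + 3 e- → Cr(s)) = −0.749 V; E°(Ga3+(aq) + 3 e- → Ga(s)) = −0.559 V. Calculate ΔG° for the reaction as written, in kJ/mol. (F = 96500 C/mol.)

In the reaction as written Ga3+(aq) is reduced, so the Ga³⁺/Ga couple is the cathode and Cr³⁺/Cr is the anode.
E°cell = −0.559 − (−0.749) = +0.190 V; balancing electrons gives n = 3.
ΔG° = −nFE°cell = −(3)(96500)(+0.190) J/mol = −55.0 kJ/mol.

−55.0 kJ/mol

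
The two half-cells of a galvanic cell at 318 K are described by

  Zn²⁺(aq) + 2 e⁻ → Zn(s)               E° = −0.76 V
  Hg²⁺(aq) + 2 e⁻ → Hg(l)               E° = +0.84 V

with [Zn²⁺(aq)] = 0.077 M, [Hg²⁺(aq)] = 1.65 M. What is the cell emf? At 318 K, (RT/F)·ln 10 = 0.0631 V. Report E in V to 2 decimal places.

The Hg²⁺/Hg couple has the more positive E°, so it is the cathode; Zn²⁺/Zn is the anode.
The standard potential is +0.84 − (−0.76) = +1.60 V and the balanced reaction transfers n = 2 electrons.
Balancing gives Hg²⁺(aq) + Zn(s) → Hg(l) + Zn²⁺(aq); hence Q = [Zn²⁺(aq)] / [Hg²⁺(aq)] = 0.0467 (log Q = −1.331).
By the Nernst equation, E = +1.60 − (0.0631/2)·(−1.331) = +1.64 V.

+1.64 V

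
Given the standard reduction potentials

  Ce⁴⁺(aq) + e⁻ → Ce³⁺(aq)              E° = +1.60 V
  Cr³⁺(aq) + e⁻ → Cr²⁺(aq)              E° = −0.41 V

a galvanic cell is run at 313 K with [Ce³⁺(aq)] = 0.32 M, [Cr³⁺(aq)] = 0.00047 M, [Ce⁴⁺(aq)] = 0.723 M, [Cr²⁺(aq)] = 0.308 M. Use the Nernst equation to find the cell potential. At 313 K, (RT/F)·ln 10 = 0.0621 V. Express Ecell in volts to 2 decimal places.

Since E°(Ce⁴⁺/Ce³⁺) > E°(Cr³⁺/Cr²⁺), Ce⁴⁺/Ce³⁺ serves as the cathode.
The standard potential is +1.60 − (−0.41) = +2.01 V and the balanced reaction transfers n = 1 electron.
Balancing gives Ce⁴⁺(aq) + Cr²⁺(aq) → Ce³⁺(aq) + Cr³⁺(aq); hence Q = ([Ce³⁺(aq)]·[Cr³⁺(aq)]) / ([Ce⁴⁺(aq)]·[Cr²⁺(aq)]) = 0.000675 (log Q = −3.170).
Applying E = E° − (RT ln10/nF)·log Q gives +2.01 − (0.0621/1)(−3.170) = +2.21 V.

+2.21 V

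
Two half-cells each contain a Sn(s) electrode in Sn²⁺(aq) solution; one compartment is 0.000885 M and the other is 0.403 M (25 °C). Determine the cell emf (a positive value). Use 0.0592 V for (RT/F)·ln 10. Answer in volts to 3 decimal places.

0.079 V

For a concentration cell E°cell = 0, since both electrodes use the same couple.
The compartment with the higher Sn²⁺(aq) concentration (0.403 M) acts as the cathode; ions are reduced there and produced at the dilute (0.000885 M) anode.
With n = 2, Ecell = −(0.0592/2)·log([dilute]/[conc]) = −(0.0592/2)·log(0.000885/0.403) = +0.079 V.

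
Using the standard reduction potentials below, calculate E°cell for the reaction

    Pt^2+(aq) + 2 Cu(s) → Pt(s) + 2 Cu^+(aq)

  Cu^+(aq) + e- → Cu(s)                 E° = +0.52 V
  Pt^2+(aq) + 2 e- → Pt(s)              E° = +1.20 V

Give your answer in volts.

Pt^2+(aq) gains electrons, so the Pt²⁺/Pt couple is the cathode; the Cu⁺/Cu couple is the anode.
E°cell = E°(cathode) − E°(anode) = +1.20 − (+0.52) = +0.68 V.
The positive value indicates the reaction is spontaneous as written.

+0.68 V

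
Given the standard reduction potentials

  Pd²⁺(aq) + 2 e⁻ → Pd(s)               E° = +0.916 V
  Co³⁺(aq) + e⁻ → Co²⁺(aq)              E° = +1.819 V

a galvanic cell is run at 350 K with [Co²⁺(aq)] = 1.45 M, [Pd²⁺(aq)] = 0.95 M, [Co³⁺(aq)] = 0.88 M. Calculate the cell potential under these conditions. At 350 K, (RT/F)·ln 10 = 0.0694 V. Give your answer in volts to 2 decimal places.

Co³⁺/Co²⁺ is reduced (cathode, E° = +1.819 V) and Pd²⁺/Pd is oxidized (anode).
E°cell = E°cat − E°an = +1.819 − (+0.916) = +0.903 V; n = 2.
The balanced reaction is 2 Co³⁺(aq) + Pd(s) → 2 Co²⁺(aq) + Pd²⁺(aq), so Q = ([Co²⁺(aq)]^2·[Pd²⁺(aq)]) / [Co³⁺(aq)]^2 = 2.58 and log Q = 0.411.
Applying E = E° − (RT ln10/nF)·log Q gives +0.903 − (0.0694/2)(0.411) = +0.89 V.

+0.89 V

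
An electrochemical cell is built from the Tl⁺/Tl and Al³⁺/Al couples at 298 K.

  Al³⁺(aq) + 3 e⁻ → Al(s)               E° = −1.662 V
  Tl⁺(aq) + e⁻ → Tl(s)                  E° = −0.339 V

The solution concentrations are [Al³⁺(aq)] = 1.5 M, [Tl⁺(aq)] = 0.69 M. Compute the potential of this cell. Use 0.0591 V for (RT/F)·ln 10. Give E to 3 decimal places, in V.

Since E°(Tl⁺/Tl) > E°(Al³⁺/Al), Tl⁺/Tl serves as the cathode.
E°cell = E°cat − E°an = −0.339 − (−1.662) = +1.323 V; n = 3.
Balancing gives 3 Tl⁺(aq) + Al(s) → 3 Tl(s) + Al³⁺(aq); hence Q = [Al³⁺(aq)] / [Tl⁺(aq)]^3 = 4.57 (log Q = 0.660).
By the Nernst equation, E = +1.323 − (0.0591/3)·(0.660) = +1.310 V.

+1.310 V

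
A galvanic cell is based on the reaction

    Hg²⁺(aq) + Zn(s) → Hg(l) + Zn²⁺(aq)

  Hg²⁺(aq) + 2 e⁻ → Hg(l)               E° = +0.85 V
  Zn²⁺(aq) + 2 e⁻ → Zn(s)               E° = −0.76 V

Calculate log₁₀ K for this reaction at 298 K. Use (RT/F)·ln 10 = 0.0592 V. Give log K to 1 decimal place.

The Hg²⁺/Hg couple is reduced (cathode); E°cell = +0.85 − (−0.76) = +1.61 V with n = 2.
At equilibrium E = 0, so log K = nE°cell / 0.0592 = (2)(+1.61) / 0.0592 = 54.4.

log K = 54.4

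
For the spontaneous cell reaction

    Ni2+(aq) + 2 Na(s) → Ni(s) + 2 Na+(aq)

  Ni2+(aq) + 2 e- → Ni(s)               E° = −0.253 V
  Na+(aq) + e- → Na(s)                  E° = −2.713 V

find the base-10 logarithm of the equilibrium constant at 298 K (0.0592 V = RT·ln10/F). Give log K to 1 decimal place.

log K = 83.1

The Ni²⁺/Ni couple is reduced (cathode); E°cell = −0.253 − (−2.713) = +2.460 V with n = 2.
At equilibrium E = 0, so log K = nE°cell / 0.0592 = (2)(+2.460) / 0.0592 = 83.1.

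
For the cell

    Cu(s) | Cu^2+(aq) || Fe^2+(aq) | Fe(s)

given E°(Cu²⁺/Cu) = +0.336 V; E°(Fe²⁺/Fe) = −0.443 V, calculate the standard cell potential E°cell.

−0.779 V

By convention the left-hand electrode in cell notation is the anode (oxidation) and the right-hand electrode is the cathode (reduction).
E°cell = E°(right) − E°(left) = −0.443 − (+0.336) = −0.779 V.
The negative sign shows that, as written, the cell would require an external voltage to drive the reaction.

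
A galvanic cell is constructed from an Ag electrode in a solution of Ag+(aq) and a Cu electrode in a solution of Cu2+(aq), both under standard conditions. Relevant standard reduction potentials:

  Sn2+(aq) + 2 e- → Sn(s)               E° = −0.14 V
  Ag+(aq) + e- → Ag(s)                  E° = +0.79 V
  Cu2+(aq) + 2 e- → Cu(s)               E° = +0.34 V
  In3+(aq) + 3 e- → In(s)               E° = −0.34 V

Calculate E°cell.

+0.45 V

The Ag⁺/Ag couple has the higher E°, so Ag ion is reduced (cathode) and Cu is oxidized (anode).
E°cell = E°(cathode) − E°(anode) = +0.79 − (+0.34) = +0.45 V.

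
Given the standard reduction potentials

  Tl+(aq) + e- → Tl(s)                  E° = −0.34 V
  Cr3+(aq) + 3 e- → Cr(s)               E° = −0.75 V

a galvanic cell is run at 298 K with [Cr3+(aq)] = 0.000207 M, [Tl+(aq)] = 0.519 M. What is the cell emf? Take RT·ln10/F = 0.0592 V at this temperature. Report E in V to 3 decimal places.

Tl⁺/Tl is reduced (cathode, E° = −0.34 V) and Cr³⁺/Cr is oxidized (anode).
E°cell = −0.34 − (−0.75) = +0.41 V, with n = 3 electrons transferred.
Balancing gives 3 Tl+(aq) + Cr(s) → 3 Tl(s) + Cr3+(aq); hence Q = [Cr3+(aq)] / [Tl+(aq)]^3 = 0.00148 (log Q = −2.830).
By the Nernst equation, E = +0.41 − (0.0592/3)·(−2.830) = +0.466 V.

+0.466 V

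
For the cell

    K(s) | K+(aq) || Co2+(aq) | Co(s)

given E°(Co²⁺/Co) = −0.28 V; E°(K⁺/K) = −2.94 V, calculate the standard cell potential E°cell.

By convention the left-hand electrode in cell notation is the anode (oxidation) and the right-hand electrode is the cathode (reduction).
E°cell = E°(right) − E°(left) = −0.28 − (−2.94) = +2.66 V.

+2.66 V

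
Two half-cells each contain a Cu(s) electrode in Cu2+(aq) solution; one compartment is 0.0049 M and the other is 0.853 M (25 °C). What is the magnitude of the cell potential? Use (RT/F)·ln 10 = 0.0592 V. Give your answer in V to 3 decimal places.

0.066 V

For a concentration cell E°cell = 0, since both electrodes use the same couple.
The compartment with the higher Cu2+(aq) concentration (0.853 M) acts as the cathode; ions are reduced there and produced at the dilute (0.0049 M) anode.
With n = 2, Ecell = −(0.0592/2)·log([dilute]/[conc]) = −(0.0592/2)·log(0.0049/0.853) = +0.066 V.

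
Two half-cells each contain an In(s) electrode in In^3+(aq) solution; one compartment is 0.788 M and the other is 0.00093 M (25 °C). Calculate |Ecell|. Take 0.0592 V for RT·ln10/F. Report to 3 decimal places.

0.058 V

For a concentration cell E°cell = 0, since both electrodes use the same couple.
The compartment with the higher In^3+(aq) concentration (0.788 M) acts as the cathode; ions are reduced there and produced at the dilute (0.00093 M) anode.
With n = 3, Ecell = −(0.0592/3)·log([dilute]/[conc]) = −(0.0592/3)·log(0.00093/0.788) = +0.058 V.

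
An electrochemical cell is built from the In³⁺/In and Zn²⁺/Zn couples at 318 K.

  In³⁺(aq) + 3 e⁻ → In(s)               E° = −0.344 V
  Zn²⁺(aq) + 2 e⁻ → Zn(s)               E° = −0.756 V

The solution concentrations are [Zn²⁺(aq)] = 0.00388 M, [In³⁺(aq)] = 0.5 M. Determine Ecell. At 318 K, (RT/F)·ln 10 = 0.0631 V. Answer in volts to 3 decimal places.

The In³⁺/In couple has the more positive E°, so it is the cathode; Zn²⁺/Zn is the anode.
The standard potential is −0.344 − (−0.756) = +0.412 V and the balanced reaction transfers n = 6 electrons.
Balancing gives 2 In³⁺(aq) + 3 Zn(s) → 2 In(s) + 3 Zn²⁺(aq); hence Q = [Zn²⁺(aq)]^3 / [In³⁺(aq)]^2 = 2.34×10^−7 (log Q = −6.631).
E = E° − (0.0631/n)·log Q = +0.412 − (0.0631/6)(−6.631) = +0.482 V.

+0.482 V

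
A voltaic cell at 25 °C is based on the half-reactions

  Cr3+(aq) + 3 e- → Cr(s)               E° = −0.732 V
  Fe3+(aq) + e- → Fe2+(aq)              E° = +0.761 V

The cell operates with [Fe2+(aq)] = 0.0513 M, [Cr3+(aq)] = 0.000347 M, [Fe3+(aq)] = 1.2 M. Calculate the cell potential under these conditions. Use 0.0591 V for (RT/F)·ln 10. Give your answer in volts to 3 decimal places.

+1.642 V

Fe³⁺/Fe²⁺ is reduced (cathode, E° = +0.761 V) and Cr³⁺/Cr is oxidized (anode).
The standard potential is +0.761 − (−0.732) = +1.493 V and the balanced reaction transfers n = 3 electrons.
The balanced reaction is 3 Fe3+(aq) + Cr(s) → 3 Fe2+(aq) + Cr3+(aq), so Q = ([Fe2+(aq)]^3·[Cr3+(aq)]) / [Fe3+(aq)]^3 = 2.71×10^−8 and log Q = −7.567.
By the Nernst equation, E = +1.493 − (0.0591/3)·(−7.567) = +1.642 V.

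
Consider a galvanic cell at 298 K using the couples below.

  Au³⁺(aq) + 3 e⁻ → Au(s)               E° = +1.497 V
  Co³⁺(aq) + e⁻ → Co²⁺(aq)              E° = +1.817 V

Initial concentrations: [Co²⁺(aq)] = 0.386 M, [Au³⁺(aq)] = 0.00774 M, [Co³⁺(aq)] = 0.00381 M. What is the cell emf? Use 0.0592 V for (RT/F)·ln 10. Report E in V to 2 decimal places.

Since E°(Co³⁺/Co²⁺) > E°(Au³⁺/Au), Co³⁺/Co²⁺ serves as the cathode.
E°cell = E°cat − E°an = +1.817 − (+1.497) = +0.320 V; n = 3.
For the overall reaction 3 Co³⁺(aq) + Au(s) → 3 Co²⁺(aq) + Au³⁺(aq), Q = ([Co²⁺(aq)]^3·[Au³⁺(aq)]) / [Co³⁺(aq)]^3 = 8.05×10^3, giving log Q = 3.906.
By the Nernst equation, E = +0.320 − (0.0592/3)·(3.906) = +0.24 V.

+0.24 V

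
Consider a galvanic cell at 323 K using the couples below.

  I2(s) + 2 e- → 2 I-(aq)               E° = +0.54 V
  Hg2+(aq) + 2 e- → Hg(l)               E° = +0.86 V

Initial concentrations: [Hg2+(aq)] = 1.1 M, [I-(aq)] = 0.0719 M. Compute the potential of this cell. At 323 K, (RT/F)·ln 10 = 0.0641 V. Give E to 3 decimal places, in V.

+0.248 V

The Hg²⁺/Hg couple has the more positive E°, so it is the cathode; I₂/I⁻ is the anode.
E°cell = +0.86 − (+0.54) = +0.32 V, with n = 2 electrons transferred.
For the overall reaction Hg2+(aq) + 2 I-(aq) → Hg(l) + I2(s), Q = 1 / ([Hg2+(aq)]·[I-(aq)]^2) = 176, giving log Q = 2.245.
E = E° − (0.0641/n)·log Q = +0.32 − (0.0641/2)(2.245) = +0.248 V.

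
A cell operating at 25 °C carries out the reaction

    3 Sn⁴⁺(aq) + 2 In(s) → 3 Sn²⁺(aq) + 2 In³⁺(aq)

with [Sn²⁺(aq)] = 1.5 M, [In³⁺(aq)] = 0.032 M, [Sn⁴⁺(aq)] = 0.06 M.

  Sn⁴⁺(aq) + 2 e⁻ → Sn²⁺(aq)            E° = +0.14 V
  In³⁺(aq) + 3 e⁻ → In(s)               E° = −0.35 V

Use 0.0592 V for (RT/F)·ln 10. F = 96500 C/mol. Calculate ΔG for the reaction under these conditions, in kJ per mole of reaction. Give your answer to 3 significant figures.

E°cell = +0.14 − (−0.35) = +0.49 V; the balanced reaction transfers n = 6 electrons.
Here Q = ([Sn²⁺(aq)]^3·[In³⁺(aq)]^2) / [Sn⁴⁺(aq)]^3 = 16 (log Q = 1.204), giving E = +0.49 − (0.0592/6)·(1.204) = +0.4781 V.
Then ΔG = −nFE = −6 × 96500 × +0.4781 J/mol = −277 kJ/mol.

−277 kJ/mol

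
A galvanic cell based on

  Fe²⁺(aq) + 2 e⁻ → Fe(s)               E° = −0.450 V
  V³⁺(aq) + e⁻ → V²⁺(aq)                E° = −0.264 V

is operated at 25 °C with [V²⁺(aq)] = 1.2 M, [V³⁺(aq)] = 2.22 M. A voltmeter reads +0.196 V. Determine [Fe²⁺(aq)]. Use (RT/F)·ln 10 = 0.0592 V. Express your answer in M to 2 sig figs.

V³⁺/V²⁺ is the cathode (higher E°); E°cell = −0.264 − (−0.450) = +0.186 V with n = 2.
Rearranging E = E° − (0.0592/n)·log Q gives log Q = 2(+0.186 − (+0.196))/0.0592 = −0.338.
Balancing electrons gives 2 V³⁺(aq) + Fe(s) → 2 V²⁺(aq) + Fe²⁺(aq); thus Q = ([V²⁺(aq)]^2·[Fe²⁺(aq)]) / [V³⁺(aq)]^2.
Substituting the known concentrations and solving, log [Fe²⁺(aq)] = 0.196 and [Fe²⁺(aq)] = 1.6 M.

1.6 M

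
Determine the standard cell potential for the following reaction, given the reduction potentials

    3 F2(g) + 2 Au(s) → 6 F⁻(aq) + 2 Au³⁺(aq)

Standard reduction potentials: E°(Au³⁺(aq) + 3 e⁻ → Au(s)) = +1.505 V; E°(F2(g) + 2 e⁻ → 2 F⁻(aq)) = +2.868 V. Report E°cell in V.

+1.363 V

F2(g) gains electrons, so the F₂/F⁻ couple is the cathode; the Au³⁺/Au couple is the anode.
E°cell = E°(cathode) − E°(anode) = +2.868 − (+1.505) = +1.363 V.
The positive value indicates the reaction is spontaneous as written.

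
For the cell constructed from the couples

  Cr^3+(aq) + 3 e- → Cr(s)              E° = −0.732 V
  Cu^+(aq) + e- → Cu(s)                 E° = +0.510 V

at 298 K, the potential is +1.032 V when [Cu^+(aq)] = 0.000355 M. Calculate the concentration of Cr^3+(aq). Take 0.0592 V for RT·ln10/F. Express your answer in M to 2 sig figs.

2.0 M

The Cu⁺/Cu couple has the larger reduction potential, so it is the cathode: E°cell = +0.510 − (−0.732) = +1.242 V and n = 3.
Since E = E° − (0.0592/n)·log Q, log Q = n(E° − E)/0.0592 = 10.642.
The balanced reaction is 3 Cu^+(aq) + Cr(s) → 3 Cu(s) + Cr^3+(aq), so Q = [Cr^3+(aq)] / [Cu^+(aq)]^3.
Solving for the unknown gives log [Cr^3+(aq)] = 0.293, so [Cr^3+(aq)] ≈ 2.0 M.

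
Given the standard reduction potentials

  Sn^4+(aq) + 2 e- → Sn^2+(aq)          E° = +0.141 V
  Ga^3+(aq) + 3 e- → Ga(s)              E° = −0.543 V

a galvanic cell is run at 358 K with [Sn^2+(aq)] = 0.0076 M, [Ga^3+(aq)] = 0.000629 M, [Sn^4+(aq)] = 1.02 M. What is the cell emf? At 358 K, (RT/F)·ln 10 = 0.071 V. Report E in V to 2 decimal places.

+0.84 V

Since E°(Sn⁴⁺/Sn²⁺) > E°(Ga³⁺/Ga), Sn⁴⁺/Sn²⁺ serves as the cathode.
E°cell = E°cat − E°an = +0.141 − (−0.543) = +0.684 V; n = 6.
For the overall reaction 3 Sn^4+(aq) + 2 Ga(s) → 3 Sn^2+(aq) + 2 Ga^3+(aq), Q = ([Sn^2+(aq)]^3·[Ga^3+(aq)]^2) / [Sn^4+(aq)]^3 = 1.64×10^−13, giving log Q = −12.786.
Applying E = E° − (RT ln10/nF)·log Q gives +0.684 − (0.071/6)(−12.786) = +0.84 V.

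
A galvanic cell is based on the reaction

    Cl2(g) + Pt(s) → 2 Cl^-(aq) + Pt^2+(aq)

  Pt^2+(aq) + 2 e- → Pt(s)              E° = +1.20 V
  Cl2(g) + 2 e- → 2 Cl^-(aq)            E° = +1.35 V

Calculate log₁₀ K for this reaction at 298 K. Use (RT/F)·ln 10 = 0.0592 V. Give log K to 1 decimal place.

log K = 5.1

The Cl₂/Cl⁻ couple is reduced (cathode); E°cell = +1.35 − (+1.20) = +0.15 V with n = 2.
At equilibrium E = 0, so log K = nE°cell / 0.0592 = (2)(+0.15) / 0.0592 = 5.1.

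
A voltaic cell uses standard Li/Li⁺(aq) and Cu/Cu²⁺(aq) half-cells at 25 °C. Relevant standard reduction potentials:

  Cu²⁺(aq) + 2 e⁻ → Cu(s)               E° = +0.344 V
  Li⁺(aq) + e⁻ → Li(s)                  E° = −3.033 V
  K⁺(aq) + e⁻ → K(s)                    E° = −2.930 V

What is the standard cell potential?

+3.377 V

Of the two couples in this cell, the one with the more positive reduction potential is reduced at the cathode: here that is Cu²⁺/Cu (+0.344 V); Li⁺/Li (−3.033 V) is the anode.
E°cell = E°(cathode) − E°(anode) = +0.344 − (−3.033) = +3.377 V.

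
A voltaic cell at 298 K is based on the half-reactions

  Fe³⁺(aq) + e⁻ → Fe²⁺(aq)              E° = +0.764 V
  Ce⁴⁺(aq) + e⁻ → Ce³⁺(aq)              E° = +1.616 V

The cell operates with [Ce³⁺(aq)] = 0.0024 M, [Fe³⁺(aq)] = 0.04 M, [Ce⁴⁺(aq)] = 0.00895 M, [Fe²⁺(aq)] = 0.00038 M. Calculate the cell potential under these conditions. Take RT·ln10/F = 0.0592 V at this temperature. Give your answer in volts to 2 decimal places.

+0.77 V

Since E°(Ce⁴⁺/Ce³⁺) > E°(Fe³⁺/Fe²⁺), Ce⁴⁺/Ce³⁺ serves as the cathode.
E°cell = +1.616 − (+0.764) = +0.852 V, with n = 1 electron transferred.
For the overall reaction Ce⁴⁺(aq) + Fe²⁺(aq) → Ce³⁺(aq) + Fe³⁺(aq), Q = ([Ce³⁺(aq)]·[Fe³⁺(aq)]) / ([Ce⁴⁺(aq)]·[Fe²⁺(aq)]) = 28.2, giving log Q = 1.451.
Applying E = E° − (RT ln10/nF)·log Q gives +0.852 − (0.0592/1)(1.451) = +0.77 V.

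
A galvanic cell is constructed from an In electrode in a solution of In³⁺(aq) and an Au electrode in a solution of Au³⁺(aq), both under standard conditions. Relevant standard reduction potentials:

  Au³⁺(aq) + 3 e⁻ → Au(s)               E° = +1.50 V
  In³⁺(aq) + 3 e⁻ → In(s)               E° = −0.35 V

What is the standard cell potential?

Of the two couples in this cell, the one with the more positive reduction potential is reduced at the cathode: here that is Au³⁺/Au (+1.50 V); In³⁺/In (−0.35 V) is the anode.
E°cell = E°(cathode) − E°(anode) = +1.50 − (−0.35) = +1.85 V.

+1.85 V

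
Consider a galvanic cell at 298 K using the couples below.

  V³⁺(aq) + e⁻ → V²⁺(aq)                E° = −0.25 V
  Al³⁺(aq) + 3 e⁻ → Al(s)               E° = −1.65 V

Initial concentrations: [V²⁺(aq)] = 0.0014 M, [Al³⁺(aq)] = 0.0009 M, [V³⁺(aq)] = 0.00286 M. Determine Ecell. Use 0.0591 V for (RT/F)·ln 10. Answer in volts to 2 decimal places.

The V³⁺/V²⁺ couple has the more positive E°, so it is the cathode; Al³⁺/Al is the anode.
E°cell = E°cat − E°an = −0.25 − (−1.65) = +1.40 V; n = 3.
For the overall reaction 3 V³⁺(aq) + Al(s) → 3 V²⁺(aq) + Al³⁺(aq), Q = ([V²⁺(aq)]^3·[Al³⁺(aq)]) / [V³⁺(aq)]^3 = 0.000106, giving log Q = −3.976.
By the Nernst equation, E = +1.40 − (0.0591/3)·(−3.976) = +1.48 V.

+1.48 V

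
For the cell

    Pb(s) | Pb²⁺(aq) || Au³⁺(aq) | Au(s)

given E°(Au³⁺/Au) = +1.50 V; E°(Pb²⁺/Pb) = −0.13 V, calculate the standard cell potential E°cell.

By convention the left-hand electrode in cell notation is the anode (oxidation) and the right-hand electrode is the cathode (reduction).
E°cell = E°(right) − E°(left) = +1.50 − (−0.13) = +1.63 V.

+1.63 V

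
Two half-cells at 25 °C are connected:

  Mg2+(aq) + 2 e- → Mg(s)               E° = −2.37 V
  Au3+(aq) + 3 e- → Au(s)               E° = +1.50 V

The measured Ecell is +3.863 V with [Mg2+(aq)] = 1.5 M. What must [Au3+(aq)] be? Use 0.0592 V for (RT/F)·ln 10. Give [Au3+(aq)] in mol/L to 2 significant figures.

0.81 M

Au³⁺/Au is the cathode (higher E°); E°cell = +1.50 − (−2.37) = +3.87 V with n = 6.
Since E = E° − (0.0592/n)·log Q, log Q = n(E° − E)/0.0592 = 0.709.
Balancing electrons gives 2 Au3+(aq) + 3 Mg(s) → 2 Au(s) + 3 Mg2+(aq); thus Q = [Mg2+(aq)]^3 / [Au3+(aq)]^2.
Solving for the unknown gives log [Au3+(aq)] = −0.090, so [Au3+(aq)] ≈ 0.81 M.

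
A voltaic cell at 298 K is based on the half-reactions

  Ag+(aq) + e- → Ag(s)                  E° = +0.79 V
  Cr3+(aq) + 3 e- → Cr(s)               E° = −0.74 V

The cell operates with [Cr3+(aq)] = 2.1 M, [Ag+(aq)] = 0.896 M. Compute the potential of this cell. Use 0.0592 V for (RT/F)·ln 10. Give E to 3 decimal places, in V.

Ag⁺/Ag is reduced (cathode, E° = +0.79 V) and Cr³⁺/Cr is oxidized (anode).
E°cell = E°cat − E°an = +0.79 − (−0.74) = +1.53 V; n = 3.
The balanced reaction is 3 Ag+(aq) + Cr(s) → 3 Ag(s) + Cr3+(aq), so Q = [Cr3+(aq)] / [Ag+(aq)]^3 = 2.92 and log Q = 0.465.
By the Nernst equation, E = +1.53 − (0.0592/3)·(0.465) = +1.521 V.

+1.521 V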